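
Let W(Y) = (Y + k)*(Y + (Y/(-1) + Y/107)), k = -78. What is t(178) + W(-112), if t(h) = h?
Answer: 40326/107 ≈ 376.88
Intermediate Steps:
W(Y) = Y*(-78 + Y)/107 (W(Y) = (Y - 78)*(Y + (Y/(-1) + Y/107)) = (-78 + Y)*(Y + (Y*(-1) + Y*(1/107))) = (-78 + Y)*(Y + (-Y + Y/107)) = (-78 + Y)*(Y - 106*Y/107) = (-78 + Y)*(Y/107) = Y*(-78 + Y)/107)
t(178) + W(-112) = 178 + (1/107)*(-112)*(-78 - 112) = 178 + (1/107)*(-112)*(-190) = 178 + 21280/107 = 40326/107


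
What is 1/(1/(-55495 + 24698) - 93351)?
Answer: -30797/2874930748 ≈ -1.0712e-5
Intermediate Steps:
1/(1/(-55495 + 24698) - 93351) = 1/(1/(-30797) - 93351) = 1/(-1/30797 - 93351) = 1/(-2874930748/30797) = -30797/2874930748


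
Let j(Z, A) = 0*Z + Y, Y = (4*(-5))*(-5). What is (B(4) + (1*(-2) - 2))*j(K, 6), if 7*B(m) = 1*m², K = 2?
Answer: -1200/7 ≈ -171.43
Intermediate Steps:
Y = 100 (Y = -20*(-5) = 100)
j(Z, A) = 100 (j(Z, A) = 0*Z + 100 = 0 + 100 = 100)
B(m) = m²/7 (B(m) = (1*m²)/7 = m²/7)
(B(4) + (1*(-2) - 2))*j(K, 6) = ((⅐)*4² + (1*(-2) - 2))*100 = ((⅐)*16 + (-2 - 2))*100 = (16/7 - 4)*100 = -12/7*100 = -1200/7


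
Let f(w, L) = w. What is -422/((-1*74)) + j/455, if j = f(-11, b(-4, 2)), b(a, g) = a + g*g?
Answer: 95598/16835 ≈ 5.6785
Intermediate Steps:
b(a, g) = a + g**2
j = -11
-422/((-1*74)) + j/455 = -422/((-1*74)) - 11/455 = -422/(-74) - 11*1/455 = -422*(-1/74) - 11/455 = 211/37 - 11/455 = 95598/16835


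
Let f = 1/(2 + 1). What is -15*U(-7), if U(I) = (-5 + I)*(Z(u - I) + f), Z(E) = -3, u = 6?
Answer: -480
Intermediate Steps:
f = ⅓ (f = 1/3 = ⅓ ≈ 0.33333)
U(I) = 40/3 - 8*I/3 (U(I) = (-5 + I)*(-3 + ⅓) = (-5 + I)*(-8/3) = 40/3 - 8*I/3)
-15*U(-7) = -15*(40/3 - 8/3*(-7)) = -15*(40/3 + 56/3) = -15*32 = -480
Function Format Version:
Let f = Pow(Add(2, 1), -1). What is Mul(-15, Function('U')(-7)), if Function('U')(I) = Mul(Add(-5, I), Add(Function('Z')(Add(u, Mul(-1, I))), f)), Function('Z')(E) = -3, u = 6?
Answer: -480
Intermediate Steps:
f = Rational(1, 3) (f = Pow(3, -1) = Rational(1, 3) ≈ 0.33333)
Function('U')(I) = Add(Rational(40, 3), Mul(Rational(-8, 3), I)) (Function('U')(I) = Mul(Add(-5, I), Add(-3, Rational(1, 3))) = Mul(Add(-5, I), Rational(-8, 3)) = Add(Rational(40, 3), Mul(Rational(-8, 3), I)))
Mul(-15, Function('U')(-7)) = Mul(-15, Add(Rational(40, 3), Mul(Rational(-8, 3), -7))) = Mul(-15, Add(Rational(40, 3), Rational(56, 3))) = Mul(-15, 32) = -480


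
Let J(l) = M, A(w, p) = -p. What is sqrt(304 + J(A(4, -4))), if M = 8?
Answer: 2*sqrt(78) ≈ 17.664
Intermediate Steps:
J(l) = 8
sqrt(304 + J(A(4, -4))) = sqrt(304 + 8) = sqrt(312) = 2*sqrt(78)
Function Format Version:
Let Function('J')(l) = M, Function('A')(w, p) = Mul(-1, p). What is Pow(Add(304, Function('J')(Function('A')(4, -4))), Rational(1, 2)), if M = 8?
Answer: Mul(2, Pow(78, Rational(1, 2))) ≈ 17.664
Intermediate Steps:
Function('J')(l) = 8
Pow(Add(304, Function('J')(Function('A')(4, -4))), Rational(1, 2)) = Pow(Add(304, 8), Rational(1, 2)) = Pow(312, Rational(1, 2)) = Mul(2, Pow(78, Rational(1, 2)))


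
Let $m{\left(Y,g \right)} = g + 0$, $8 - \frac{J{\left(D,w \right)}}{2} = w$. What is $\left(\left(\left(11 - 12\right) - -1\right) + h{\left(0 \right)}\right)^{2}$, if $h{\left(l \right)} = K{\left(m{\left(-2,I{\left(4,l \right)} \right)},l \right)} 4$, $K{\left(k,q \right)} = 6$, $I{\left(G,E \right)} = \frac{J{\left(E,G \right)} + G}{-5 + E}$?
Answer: $576$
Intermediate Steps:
$J{\left(D,w \right)} = 16 - 2 w$
$I{\left(G,E \right)} = \frac{16 - G}{-5 + E}$ ($I{\left(G,E \right)} = \frac{\left(16 - 2 G\right) + G}{-5 + E} = \frac{16 - G}{-5 + E}$)
$m{\left(Y,g \right)} = g$
$h{\left(l \right)} = 24$ ($h{\left(l \right)} = 6 \cdot 4 = 24$)
$\left(\left(\left(11 - 12\right) - -1\right) + h{\left(0 \right)}\right)^{2} = \left(\left(\left(11 - 12\right) - -1\right) + 24\right)^{2} = \left(\left(\left(11 - 12\right) + 1\right) + 24\right)^{2} = \left(\left(-1 + 1\right) + 24\right)^{2} = \left(0 + 24\right)^{2} = 24^{2} = 576$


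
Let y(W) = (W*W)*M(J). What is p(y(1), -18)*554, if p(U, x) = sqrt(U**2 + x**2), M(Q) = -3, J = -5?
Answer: 1662*sqrt(37) ≈ 10110.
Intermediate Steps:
y(W) = -3*W**2 (y(W) = (W*W)*(-3) = W**2*(-3) = -3*W**2)
p(y(1), -18)*554 = sqrt((-3*1**2)**2 + (-18)**2)*554 = sqrt((-3*1)**2 + 324)*554 = sqrt((-3)**2 + 324)*554 = sqrt(9 + 324)*554 = sqrt(333)*554 = (3*sqrt(37))*554 = 1662*sqrt(37)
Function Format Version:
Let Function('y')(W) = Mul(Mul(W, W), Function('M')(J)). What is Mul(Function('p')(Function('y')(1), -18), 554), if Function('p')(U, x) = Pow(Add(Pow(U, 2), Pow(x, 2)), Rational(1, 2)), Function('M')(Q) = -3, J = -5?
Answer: Mul(1662, Pow(37, Rational(1, 2))) ≈ 10110.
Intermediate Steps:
Function('y')(W) = Mul(-3, Pow(W, 2)) (Function('y')(W) = Mul(Mul(W, W), -3) = Mul(Pow(W, 2), -3) = Mul(-3, Pow(W, 2)))
Mul(Function('p')(Function('y')(1), -18), 554) = Mul(Pow(Add(Pow(Mul(-3, Pow(1, 2)), 2), Pow(-18, 2)), Rational(1, 2)), 554) = Mul(Pow(Add(Pow(Mul(-3, 1), 2), 324), Rational(1, 2)), 554) = Mul(Pow(Add(Pow(-3, 2), 324), Rational(1, 2)), 554) = Mul(Pow(Add(9, 324), Rational(1, 2)), 554) = Mul(Pow(333, Rational(1, 2)), 554) = Mul(Mul(3, Pow(37, Rational(1, 2))), 554) = Mul(1662, Pow(37, Rational(1, 2)))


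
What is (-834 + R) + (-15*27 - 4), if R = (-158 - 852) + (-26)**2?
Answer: -1577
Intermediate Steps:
R = -334 (R = -1010 + 676 = -334)
(-834 + R) + (-15*27 - 4) = (-834 - 334) + (-15*27 - 4) = -1168 + (-405 - 4) = -1168 - 409 = -1577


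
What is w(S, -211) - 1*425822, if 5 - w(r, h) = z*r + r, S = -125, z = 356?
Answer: -381192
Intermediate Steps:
w(r, h) = 5 - 357*r (w(r, h) = 5 - (356*r + r) = 5 - 357*r)
w(S, -211) - 1*425822 = (5 - 357*(-125)) - 1*425822 = (5 + 44625) - 425822 = 44630 - 425822 = -381192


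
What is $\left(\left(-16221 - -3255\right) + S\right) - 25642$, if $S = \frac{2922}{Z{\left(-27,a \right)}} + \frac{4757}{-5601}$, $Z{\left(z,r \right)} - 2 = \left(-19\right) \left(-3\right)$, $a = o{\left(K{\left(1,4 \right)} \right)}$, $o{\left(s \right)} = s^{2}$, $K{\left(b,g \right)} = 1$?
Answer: $- \frac{12742275613}{330459} \approx -38559.0$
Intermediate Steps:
$a = 1$ ($a = 1^{2} = 1$)
$Z{\left(z,r \right)} = 59$ ($Z{\left(z,r \right)} = 2 - -57 = 2 + 57 = 59$)
$S = \frac{16085459}{330459}$ ($S = \frac{2922}{59} + \frac{4757}{-5601} = 2922 \cdot \frac{1}{59} + 4757 \left(- \frac{1}{5601}\right) = \frac{2922}{59} - \frac{4757}{5601} = \frac{16085459}{330459} \approx 48.676$)
$\left(\left(-16221 - -3255\right) + S\right) - 25642 = \left(\left(-16221 - -3255\right) + \frac{16085459}{330459}\right) - 25642 = \left(\left(-16221 + 3255\right) + \frac{16085459}{330459}\right) - 25642 = \left(-12966 + \frac{16085459}{330459}\right) - 25642 = - \frac{4268645935}{330459} - 25642 = - \frac{12742275613}{330459}$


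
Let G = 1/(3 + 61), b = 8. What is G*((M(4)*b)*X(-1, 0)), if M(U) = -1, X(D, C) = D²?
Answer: -⅛ ≈ -0.12500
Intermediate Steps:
G = 1/64 ≈ 0.015625
G*((M(4)*b)*X(-1, 0)) = (-1*8*(-1)²)/64 = (-8*1)/64 = (1/64)*(-8) = -⅛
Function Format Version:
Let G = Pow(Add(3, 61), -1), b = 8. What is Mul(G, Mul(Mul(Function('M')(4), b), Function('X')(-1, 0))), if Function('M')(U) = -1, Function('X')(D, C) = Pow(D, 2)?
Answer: Rational(-1, 8) ≈ -0.12500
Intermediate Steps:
G = Rational(1, 64) (G = Pow(64, -1) = Rational(1, 64) ≈ 0.015625)
Mul(G, Mul(Mul(Function('M')(4), b), Function('X')(-1, 0))) = Mul(Rational(1, 64), Mul(Mul(-1, 8), Pow(-1, 2))) = Mul(Rational(1, 64), Mul(-8, 1)) = Mul(Rational(1, 64), -8) = Rational(-1, 8)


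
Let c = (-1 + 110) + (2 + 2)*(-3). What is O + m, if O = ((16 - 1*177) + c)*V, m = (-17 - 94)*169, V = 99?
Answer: -25095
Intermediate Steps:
c = 97 (c = 109 + 4*(-3) = 109 - 12 = 97)
m = -18759 (m = -111*169 = -18759)
O = -6336 (O = ((16 - 1*177) + 97)*99 = ((16 - 177) + 97)*99 = (-161 + 97)*99 = -64*99 = -6336)
O + m = -6336 - 18759 = -25095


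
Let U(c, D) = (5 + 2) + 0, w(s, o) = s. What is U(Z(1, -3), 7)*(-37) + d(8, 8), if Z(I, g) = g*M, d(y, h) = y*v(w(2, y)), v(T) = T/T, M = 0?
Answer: -251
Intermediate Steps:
v(T) = 1
d(y, h) = y (d(y, h) = y*1 = y)
Z(I, g) = 0 (Z(I, g) = g*0 = 0)
U(c, D) = 7 (U(c, D) = 7 + 0 = 7)
U(Z(1, -3), 7)*(-37) + d(8, 8) = 7*(-37) + 8 = -259 + 8 = -251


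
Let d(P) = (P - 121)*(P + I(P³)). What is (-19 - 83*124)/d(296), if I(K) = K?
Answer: -1473/648365800 ≈ -2.2719e-6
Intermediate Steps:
d(P) = (-121 + P)*(P + P³) (d(P) = (P - 121)*(P + P³) = (-121 + P)*(P + P³))
(-19 - 83*124)/d(296) = (-19 - 83*124)/((296*(-121 + 296 + 296³ - 121*296²))) = (-19 - 10292)/((296*(-121 + 296 + 25934336 - 121*87616))) = -10311*1/(296*(-121 + 296 + 25934336 - 10601536)) = -10311/(296*15332975) = -10311/4538560600 = -10311*1/4538560600 = -1473/648365800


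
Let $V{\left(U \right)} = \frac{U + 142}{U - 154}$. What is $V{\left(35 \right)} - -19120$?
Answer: $\frac{2275103}{119} \approx 19119.0$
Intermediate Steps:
$V{\left(U \right)} = \frac{142 + U}{-154 + U}$
$V{\left(35 \right)} - -19120 = \frac{142 + 35}{-154 + 35} - -19120 = \frac{1}{-119} \cdot 177 + 19120 = \left(- \frac{1}{119}\right) 177 + 19120 = - \frac{177}{119} + 19120 = \frac{2275103}{119}$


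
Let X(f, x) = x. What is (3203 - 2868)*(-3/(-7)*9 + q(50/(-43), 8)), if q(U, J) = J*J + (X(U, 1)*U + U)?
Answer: 6607875/301 ≈ 21953.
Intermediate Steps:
q(U, J) = J² + 2*U (q(U, J) = J*J + (1*U + U) = J² + (U + U) = J² + 2*U)
(3203 - 2868)*(-3/(-7)*9 + q(50/(-43), 8)) = (3203 - 2868)*(-3/(-7)*9 + (8² + 2*(50/(-43)))) = 335*(-3*(-⅐)*9 + (64 + 2*(50*(-1/43)))) = 335*((3/7)*9 + (64 + 2*(-50/43))) = 335*(27/7 + (64 - 100/43)) = 335*(27/7 + 2652/43) = 335*(19725/301) = 6607875/301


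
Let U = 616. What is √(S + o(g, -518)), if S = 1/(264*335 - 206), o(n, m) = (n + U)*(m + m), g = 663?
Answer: I*√10315783902117030/88234 ≈ 1151.1*I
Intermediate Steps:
o(n, m) = 2*m*(616 + n) (o(n, m) = (n + 616)*(m + m) = (616 + n)*(2*m) = 2*m*(616 + n))
S = 1/88234 (S = 1/(88440 - 206) = 1/88234 ≈ 1.1333e-5)
√(S + o(g, -518)) = √(1/88234 + 2*(-518)*(616 + 663)) = √(1/88234 + 2*(-518)*1279) = √(1/88234 - 1325044) = √(-116913932295/88234) = I*√10315783902117030/88234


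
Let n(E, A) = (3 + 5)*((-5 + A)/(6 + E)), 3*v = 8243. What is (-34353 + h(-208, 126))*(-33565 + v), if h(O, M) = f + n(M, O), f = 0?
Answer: 34949167300/33 ≈ 1.0591e+9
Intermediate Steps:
v = 8243/3 (v = (⅓)*8243 = 8243/3 ≈ 2747.7)
n(E, A) = 8*(-5 + A)/(6 + E) (n(E, A) = 8*((-5 + A)/(6 + E)) = 8*(-5 + A)/(6 + E))
h(O, M) = 8*(-5 + O)/(6 + M) (h(O, M) = 0 + 8*(-5 + O)/(6 + M) = 8*(-5 + O)/(6 + M))
(-34353 + h(-208, 126))*(-33565 + v) = (-34353 + 8*(-5 - 208)/(6 + 126))*(-33565 + 8243/3) = (-34353 + 8*(-213)/132)*(-92452/3) = (-34353 + 8*(1/132)*(-213))*(-92452/3) = (-34353 - 142/11)*(-92452/3) = -378025/11*(-92452/3) = 34949167300/33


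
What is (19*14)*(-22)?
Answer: -5852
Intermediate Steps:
(19*14)*(-22) = 266*(-22) = -5852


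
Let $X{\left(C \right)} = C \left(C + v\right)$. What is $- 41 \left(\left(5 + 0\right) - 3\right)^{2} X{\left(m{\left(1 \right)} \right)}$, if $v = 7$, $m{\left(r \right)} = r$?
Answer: $-1312$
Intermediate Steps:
$X{\left(C \right)} = C \left(7 + C\right)$ ($X{\left(C \right)} = C \left(C + 7\right) = C \left(7 + C\right)$)
$- 41 \left(\left(5 + 0\right) - 3\right)^{2} X{\left(m{\left(1 \right)} \right)} = - 41 \left(\left(5 + 0\right) - 3\right)^{2} \cdot 1 \left(7 + 1\right) = - 41 \left(5 - 3\right)^{2} \cdot 1 \cdot 8 = - 41 \cdot 2^{2} \cdot 8 = \left(-41\right) 4 \cdot 8 = \left(-164\right) 8 = -1312$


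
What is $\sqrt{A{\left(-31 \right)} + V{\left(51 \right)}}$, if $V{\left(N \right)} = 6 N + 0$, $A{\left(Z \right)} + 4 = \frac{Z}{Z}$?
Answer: $\sqrt{303} \approx 17.407$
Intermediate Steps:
$A{\left(Z \right)} = -3$ ($A{\left(Z \right)} = -4 + \frac{Z}{Z} = -4 + 1 = -3$)
$V{\left(N \right)} = 6 N$
$\sqrt{A{\left(-31 \right)} + V{\left(51 \right)}} = \sqrt{-3 + 6 \cdot 51} = \sqrt{-3 + 306} = \sqrt{303}$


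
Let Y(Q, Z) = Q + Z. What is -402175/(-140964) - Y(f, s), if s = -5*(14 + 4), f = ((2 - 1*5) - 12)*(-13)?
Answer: -14399045/140964 ≈ -102.15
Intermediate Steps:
f = 195 (f = ((2 - 5) - 12)*(-13) = (-3 - 12)*(-13) = -15*(-13) = 195)
s = -90 (s = -5*18 = -90)
-402175/(-140964) - Y(f, s) = -402175/(-140964) - (195 - 90) = -402175*(-1/140964) - 1*105 = 402175/140964 - 105 = -14399045/140964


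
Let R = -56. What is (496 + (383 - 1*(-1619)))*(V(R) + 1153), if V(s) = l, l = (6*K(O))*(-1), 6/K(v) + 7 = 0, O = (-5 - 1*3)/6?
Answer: 20251286/7 ≈ 2.8930e+6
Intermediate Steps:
O = -4/3 (O = (-5 - 3)*(1/6) = -8*1/6 = -4/3 ≈ -1.3333)
K(v) = -6/7 (K(v) = 6/(-7 + 0) = 6/(-7) = 6*(-1/7) = -6/7)
l = 36/7 (l = (6*(-6/7))*(-1) = -36/7*(-1) = 36/7 ≈ 5.1429)
V(s) = 36/7
(496 + (383 - 1*(-1619)))*(V(R) + 1153) = (496 + (383 - 1*(-1619)))*(36/7 + 1153) = (496 + (383 + 1619))*(8107/7) = (496 + 2002)*(8107/7) = 2498*(8107/7) = 20251286/7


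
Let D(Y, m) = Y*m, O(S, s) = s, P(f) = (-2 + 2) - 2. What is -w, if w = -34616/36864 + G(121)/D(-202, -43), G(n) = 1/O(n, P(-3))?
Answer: 18793313/20012544 ≈ 0.93908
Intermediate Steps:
P(f) = -2 (P(f) = 0 - 2 = -2)
G(n) = -½ (G(n) = 1/(-2) = -½)
w = -18793313/20012544 (w = -34616/36864 - 1/(2*((-202*(-43)))) = -34616*1/36864 - ½/8686 = -4327/4608 - ½*1/8686 = -4327/4608 - 1/17372 = -18793313/20012544 ≈ -0.93908)
-w = -1*(-18793313/20012544) = 18793313/20012544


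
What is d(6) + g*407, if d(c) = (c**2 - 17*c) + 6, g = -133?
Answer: -54191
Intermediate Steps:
d(c) = 6 + c**2 - 17*c
d(6) + g*407 = (6 + 6**2 - 17*6) - 133*407 = (6 + 36 - 102) - 54131 = -60 - 54131 = -54191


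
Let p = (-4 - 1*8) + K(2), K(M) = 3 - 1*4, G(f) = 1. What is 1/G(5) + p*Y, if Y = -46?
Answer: 599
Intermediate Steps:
K(M) = -1 (K(M) = 3 - 4 = -1)
p = -13 (p = (-4 - 1*8) - 1 = (-4 - 8) - 1 = -12 - 1 = -13)
1/G(5) + p*Y = 1/1 - 13*(-46) = 1 + 598 = 599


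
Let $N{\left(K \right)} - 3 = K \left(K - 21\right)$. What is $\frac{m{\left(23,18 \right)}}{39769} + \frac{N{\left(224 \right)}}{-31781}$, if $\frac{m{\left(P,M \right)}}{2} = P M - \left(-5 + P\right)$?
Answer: $- \frac{1783324723}{1263898589} \approx -1.411$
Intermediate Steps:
$N{\left(K \right)} = 3 + K \left(-21 + K\right)$ ($N{\left(K \right)} = 3 + K \left(K - 21\right) = 3 + K \left(-21 + K\right)$)
$m{\left(P,M \right)} = 10 - 2 P + 2 M P$ ($m{\left(P,M \right)} = 2 \left(P M - \left(-5 + P\right)\right) = 2 \left(M P - \left(-5 + P\right)\right) = 2 \left(5 - P + M P\right) = 10 - 2 P + 2 M P$)
$\frac{m{\left(23,18 \right)}}{39769} + \frac{N{\left(224 \right)}}{-31781} = \frac{10 - 46 + 2 \cdot 18 \cdot 23}{39769} + \frac{3 + 224^{2} - 4704}{-31781} = \left(10 - 46 + 828\right) \frac{1}{39769} + \left(3 + 50176 - 4704\right) \left(- \frac{1}{31781}\right) = 792 \cdot \frac{1}{39769} + 45475 \left(- \frac{1}{31781}\right) = \frac{792}{39769} - \frac{45475}{31781} = - \frac{1783324723}{1263898589}$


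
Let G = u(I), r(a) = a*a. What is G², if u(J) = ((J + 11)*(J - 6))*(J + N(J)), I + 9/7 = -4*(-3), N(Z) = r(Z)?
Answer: 951623782560000/5764801 ≈ 1.6507e+8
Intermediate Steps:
r(a) = a²
N(Z) = Z²
I = 75/7 (I = -9/7 - 4*(-3) = -9/7 - 1*(-12) = -9/7 + 12 = 75/7 ≈ 10.714)
u(J) = (-6 + J)*(11 + J)*(J + J²) (u(J) = ((J + 11)*(J - 6))*(J + J²) = ((11 + J)*(-6 + J))*(J + J²) = ((-6 + J)*(11 + J))*(J + J²) = (-6 + J)*(11 + J)*(J + J²))
G = 30848400/2401 (G = 75*(-66 + (75/7)³ - 61*75/7 + 6*(75/7)²)/7 = 75*(-66 + 421875/343 - 4575/7 + 6*(5625/49))/7 = 75*(-66 + 421875/343 - 4575/7 + 33750/49)/7 = (75/7)*(411312/343) = 30848400/2401 ≈ 12848.)
G² = (30848400/2401)² = 951623782560000/5764801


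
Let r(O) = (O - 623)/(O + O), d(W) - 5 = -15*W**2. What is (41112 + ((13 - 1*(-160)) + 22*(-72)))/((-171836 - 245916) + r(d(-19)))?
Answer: -429564820/4520070607 ≈ -0.095035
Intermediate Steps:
d(W) = 5 - 15*W**2
r(O) = (-623 + O)/(2*O) (r(O) = (-623 + O)/((2*O)) = (-623 + O)*(1/(2*O)) = (-623 + O)/(2*O))
(41112 + ((13 - 1*(-160)) + 22*(-72)))/((-171836 - 245916) + r(d(-19))) = (41112 + ((13 - 1*(-160)) + 22*(-72)))/((-171836 - 245916) + (-623 + (5 - 15*(-19)**2))/(2*(5 - 15*(-19)**2))) = (41112 + ((13 + 160) - 1584))/(-417752 + (-623 + (5 - 15*361))/(2*(5 - 15*361))) = (41112 + (173 - 1584))/(-417752 + (-623 + (5 - 5415))/(2*(5 - 5415))) = (41112 - 1411)/(-417752 + (1/2)*(-623 - 5410)/(-5410)) = 39701/(-417752 + (1/2)*(-1/5410)*(-6033)) = 39701/(-417752 + 6033/10820) = 39701/(-4520070607/10820) = 39701*(-10820/4520070607) = -429564820/4520070607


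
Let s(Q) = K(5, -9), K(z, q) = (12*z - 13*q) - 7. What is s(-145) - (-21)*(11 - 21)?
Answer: -40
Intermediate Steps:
K(z, q) = -7 - 13*q + 12*z (K(z, q) = (-13*q + 12*z) - 7 = -7 - 13*q + 12*z)
s(Q) = 170 (s(Q) = -7 - 13*(-9) + 12*5 = -7 + 117 + 60 = 170)
s(-145) - (-21)*(11 - 21) = 170 - (-21)*(11 - 21) = 170 - (-21)*(-10) = 170 - 1*210 = 170 - 210 = -40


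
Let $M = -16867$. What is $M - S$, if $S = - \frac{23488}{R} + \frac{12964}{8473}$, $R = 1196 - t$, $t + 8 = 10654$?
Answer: $- \frac{675429841787}{40034925} \approx -16871.0$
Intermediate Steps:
$t = 10646$ ($t = -8 + 10654 = 10646$)
$R = -9450$ ($R = 1196 - 10646 = -9450$)
$S = \frac{160761812}{40034925}$ ($S = - \frac{23488}{-9450} + \frac{12964}{8473} = \left(-23488\right) \left(- \frac{1}{9450}\right) + 12964 \cdot \frac{1}{8473} = \frac{11744}{4725} + \frac{12964}{8473} = \frac{160761812}{40034925} \approx 4.0155$)
$M - S = -16867 - \frac{160761812}{40034925} = - \frac{675429841787}{40034925}$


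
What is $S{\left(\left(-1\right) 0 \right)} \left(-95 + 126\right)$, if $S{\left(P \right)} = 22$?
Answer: $682$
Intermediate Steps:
$S{\left(\left(-1\right) 0 \right)} \left(-95 + 126\right) = 22 \left(-95 + 126\right) = 22 \cdot 31 = 682$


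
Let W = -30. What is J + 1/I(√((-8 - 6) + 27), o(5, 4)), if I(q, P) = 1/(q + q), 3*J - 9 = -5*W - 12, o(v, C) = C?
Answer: 49 + 2*√13 ≈ 56.211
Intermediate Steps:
J = 49 (J = 3 + (-5*(-30) - 12)/3 = 3 + (150 - 12)/3 = 3 + (⅓)*138 = 3 + 46 = 49)
I(q, P) = 1/(2*q)
J + 1/I(√((-8 - 6) + 27), o(5, 4)) = 49 + 1/(1/(2*(√((-8 - 6) + 27)))) = 49 + 1/(1/(2*(√(-14 + 27)))) = 49 + 1/(1/(2*(√13))) = 49 + 1/((√13/13)/2) = 49 + 1/(√13/26) = 49 + 2*√13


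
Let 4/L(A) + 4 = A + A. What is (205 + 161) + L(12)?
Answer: 1831/5 ≈ 366.20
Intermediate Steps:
L(A) = 4/(-4 + 2*A) (L(A) = 4/(-4 + (A + A)) = 4/(-4 + 2*A))
(205 + 161) + L(12) = (205 + 161) + 2/(-2 + 12) = 366 + 2/10 = 366 + 2*(1/10) = 366 + 1/5 = 1831/5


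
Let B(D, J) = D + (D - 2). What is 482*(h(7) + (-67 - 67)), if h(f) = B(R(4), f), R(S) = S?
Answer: -61696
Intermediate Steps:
B(D, J) = -2 + 2*D (B(D, J) = D + (-2 + D) = -2 + 2*D)
h(f) = 6 (h(f) = -2 + 2*4 = -2 + 8 = 6)
482*(h(7) + (-67 - 67)) = 482*(6 + (-67 - 67)) = 482*(6 - 134) = 482*(-128) = -61696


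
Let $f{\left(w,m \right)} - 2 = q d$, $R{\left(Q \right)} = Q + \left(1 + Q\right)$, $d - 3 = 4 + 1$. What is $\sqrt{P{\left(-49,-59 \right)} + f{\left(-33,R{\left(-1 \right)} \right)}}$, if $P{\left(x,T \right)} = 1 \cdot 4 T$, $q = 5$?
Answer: $i \sqrt{194} \approx 13.928 i$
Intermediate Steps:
$d = 8$ ($d = 3 + \left(4 + 1\right) = 3 + 5 = 8$)
$R{\left(Q \right)} = 1 + 2 Q$
$f{\left(w,m \right)} = 42$ ($f{\left(w,m \right)} = 2 + 5 \cdot 8 = 2 + 40 = 42$)
$P{\left(x,T \right)} = 4 T$
$\sqrt{P{\left(-49,-59 \right)} + f{\left(-33,R{\left(-1 \right)} \right)}} = \sqrt{4 \left(-59\right) + 42} = \sqrt{-236 + 42} = \sqrt{-194} = i \sqrt{194}$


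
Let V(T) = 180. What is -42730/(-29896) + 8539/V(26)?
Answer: 8217917/168165 ≈ 48.868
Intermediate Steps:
-42730/(-29896) + 8539/V(26) = -42730/(-29896) + 8539/180 = -42730*(-1/29896) + 8539*(1/180) = 21365/14948 + 8539/180 = 8217917/168165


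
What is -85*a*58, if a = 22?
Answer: -108460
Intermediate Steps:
-85*a*58 = -85*22*58 = -1870*58 = -108460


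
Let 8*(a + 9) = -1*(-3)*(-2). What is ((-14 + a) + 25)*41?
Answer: 205/4 ≈ 51.250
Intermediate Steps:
a = -39/4 (a = -9 + (-1*(-3)*(-2))/8 = -9 + (3*(-2))/8 = -9 + (⅛)*(-6) = -9 - ¾ = -39/4 ≈ -9.7500)
((-14 + a) + 25)*41 = ((-14 - 39/4) + 25)*41 = (-95/4 + 25)*41 = (5/4)*41 = 205/4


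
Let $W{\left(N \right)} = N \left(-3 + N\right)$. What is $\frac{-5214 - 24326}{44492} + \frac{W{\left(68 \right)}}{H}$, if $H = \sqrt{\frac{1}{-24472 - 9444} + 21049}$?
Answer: $- \frac{1055}{1589} + \frac{8840 \sqrt{672571127773}}{237965961} \approx 29.801$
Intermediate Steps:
$H = \frac{3 \sqrt{672571127773}}{16958}$ ($H = \sqrt{\frac{1}{-33916} + 21049} = \sqrt{- \frac{1}{33916} + 21049} = \sqrt{\frac{713897883}{33916}} = \frac{3 \sqrt{672571127773}}{16958} \approx 145.08$)
$\frac{-5214 - 24326}{44492} + \frac{W{\left(68 \right)}}{H} = \frac{-5214 - 24326}{44492} + \frac{68 \left(-3 + 68\right)}{\frac{3}{16958} \sqrt{672571127773}} = \left(-29540\right) \frac{1}{44492} + 68 \cdot 65 \frac{2 \sqrt{672571127773}}{237965961} = - \frac{1055}{1589} + 4420 \frac{2 \sqrt{672571127773}}{237965961} = - \frac{1055}{1589} + \frac{8840 \sqrt{672571127773}}{237965961}$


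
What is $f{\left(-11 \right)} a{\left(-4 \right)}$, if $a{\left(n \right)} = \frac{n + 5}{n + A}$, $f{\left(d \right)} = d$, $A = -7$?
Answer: $1$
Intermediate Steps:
$a{\left(n \right)} = \frac{5 + n}{-7 + n}$ ($a{\left(n \right)} = \frac{n + 5}{n - 7} = \frac{5 + n}{-7 + n}$)
$f{\left(-11 \right)} a{\left(-4 \right)} = - 11 \frac{5 - 4}{-7 - 4} = - 11 \frac{1}{-11} \cdot 1 = - 11 \left(\left(- \frac{1}{11}\right) 1\right) = \left(-11\right) \left(- \frac{1}{11}\right) = 1$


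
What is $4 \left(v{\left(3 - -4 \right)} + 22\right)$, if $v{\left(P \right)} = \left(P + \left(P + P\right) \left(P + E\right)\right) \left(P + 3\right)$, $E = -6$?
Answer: $928$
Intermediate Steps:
$v{\left(P \right)} = \left(3 + P\right) \left(P + 2 P \left(-6 + P\right)\right)$ ($v{\left(P \right)} = \left(P + \left(P + P\right) \left(P - 6\right)\right) \left(P + 3\right) = \left(P + 2 P \left(-6 + P\right)\right) \left(3 + P\right) = \left(3 + P\right) \left(P + 2 P \left(-6 + P\right)\right)$)
$4 \left(v{\left(3 - -4 \right)} + 22\right) = 4 \left(\left(3 - -4\right) \left(-33 - 5 \left(3 - -4\right) + 2 \left(3 - -4\right)^{2}\right) + 22\right) = 4 \left(\left(3 + 4\right) \left(-33 - 5 \left(3 + 4\right) + 2 \left(3 + 4\right)^{2}\right) + 22\right) = 4 \left(7 \left(-33 - 35 + 2 \cdot 7^{2}\right) + 22\right) = 4 \left(7 \left(-33 - 35 + 2 \cdot 49\right) + 22\right) = 4 \left(7 \left(-33 - 35 + 98\right) + 22\right) = 4 \left(7 \cdot 30 + 22\right) = 4 \left(210 + 22\right) = 4 \cdot 232 = 928$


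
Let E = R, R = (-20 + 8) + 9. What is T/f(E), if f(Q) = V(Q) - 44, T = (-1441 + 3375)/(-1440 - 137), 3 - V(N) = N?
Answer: 967/29963 ≈ 0.032273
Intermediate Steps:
V(N) = 3 - N
T = -1934/1577 (T = 1934/(-1577) = 1934*(-1/1577) = -1934/1577 ≈ -1.2264)
R = -3 (R = -12 + 9 = -3)
E = -3
f(Q) = -41 - Q (f(Q) = (3 - Q) - 44 = -41 - Q)
T/f(E) = -1934/(1577*(-41 - 1*(-3))) = -1934/(1577*(-41 + 3)) = -1934/1577/(-38) = -1934/1577*(-1/38) = 967/29963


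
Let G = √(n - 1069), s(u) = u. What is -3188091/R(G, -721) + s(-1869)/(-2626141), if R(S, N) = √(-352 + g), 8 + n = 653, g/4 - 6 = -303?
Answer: 267/375163 + 3188091*I*√385/770 ≈ 0.00071169 + 81240.0*I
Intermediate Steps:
g = -1188 (g = 24 + 4*(-303) = 24 - 1212 = -1188)
n = 645 (n = -8 + 653 = 645)
G = 2*I*√106 (G = √(645 - 1069) = √(-424) = 2*I*√106 ≈ 20.591*I)
R(S, N) = 2*I*√385 (R(S, N) = √(-352 - 1188) = √(-1540) = 2*I*√385)
-3188091/R(G, -721) + s(-1869)/(-2626141) = -3188091*(-I*√385/770) - 1869/(-2626141) = -(-3188091)*I*√385/770 - 1869*(-1/2626141) = 3188091*I*√385/770 + 267/375163 = 267/375163 + 3188091*I*√385/770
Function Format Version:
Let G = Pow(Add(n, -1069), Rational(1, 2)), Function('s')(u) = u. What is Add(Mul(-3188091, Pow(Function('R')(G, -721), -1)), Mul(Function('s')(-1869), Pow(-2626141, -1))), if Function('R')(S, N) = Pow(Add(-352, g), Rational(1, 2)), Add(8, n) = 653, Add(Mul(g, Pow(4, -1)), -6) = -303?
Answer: Add(Rational(267, 375163), Mul(Rational(3188091, 770), I, Pow(385, Rational(1, 2)))) ≈ Add(0.00071169, Mul(81240., I))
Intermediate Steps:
g = -1188 (g = Add(24, Mul(4, -303)) = Add(24, -1212) = -1188)
n = 645 (n = Add(-8, 653) = 645)
G = Mul(2, I, Pow(106, Rational(1, 2))) (G = Pow(Add(645, -1069), Rational(1, 2)) = Pow(-424, Rational(1, 2)) = Mul(2, I, Pow(106, Rational(1, 2))) ≈ Mul(20.591, I))
Function('R')(S, N) = Mul(2, I, Pow(385, Rational(1, 2))) (Function('R')(S, N) = Pow(Add(-352, -1188), Rational(1, 2)) = Pow(-1540, Rational(1, 2)) = Mul(2, I, Pow(385, Rational(1, 2))))
Add(Mul(-3188091, Pow(Function('R')(G, -721), -1)), Mul(Function('s')(-1869), Pow(-2626141, -1))) = Add(Mul(-3188091, Pow(Mul(2, I, Pow(385, Rational(1, 2))), -1)), Mul(-1869, Pow(-2626141, -1))) = Add(Mul(-3188091, Mul(Rational(-1, 770), I, Pow(385, Rational(1, 2)))), Mul(-1869, Rational(-1, 2626141))) = Add(Mul(Rational(3188091, 770), I, Pow(385, Rational(1, 2))), Rational(267, 375163)) = Add(Rational(267, 375163), Mul(Rational(3188091, 770), I, Pow(385, Rational(1, 2))))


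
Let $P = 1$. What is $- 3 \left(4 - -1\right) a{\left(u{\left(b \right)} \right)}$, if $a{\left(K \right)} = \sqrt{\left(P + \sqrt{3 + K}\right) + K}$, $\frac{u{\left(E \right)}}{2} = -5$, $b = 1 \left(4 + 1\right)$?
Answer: $- 15 \sqrt{-9 + i \sqrt{7}} \approx -6.5455 - 45.474 i$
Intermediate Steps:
$b = 5$ ($b = 1 \cdot 5 = 5$)
$u{\left(E \right)} = -10$ ($u{\left(E \right)} = 2 \left(-5\right) = -10$)
$a{\left(K \right)} = \sqrt{1 + K + \sqrt{3 + K}}$ ($a{\left(K \right)} = \sqrt{\left(1 + \sqrt{3 + K}\right) + K} = \sqrt{1 + K + \sqrt{3 + K}}$)
$- 3 \left(4 - -1\right) a{\left(u{\left(b \right)} \right)} = - 3 \left(4 - -1\right) \sqrt{1 - 10 + \sqrt{3 - 10}} = - 3 \left(4 + 1\right) \sqrt{1 - 10 + \sqrt{-7}} = \left(-3\right) 5 \sqrt{1 - 10 + i \sqrt{7}} = - 15 \sqrt{-9 + i \sqrt{7}}$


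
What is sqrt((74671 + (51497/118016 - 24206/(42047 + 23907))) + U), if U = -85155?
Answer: I*sqrt(258342634648056299)/4964048 ≈ 102.39*I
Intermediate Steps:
sqrt((74671 + (51497/118016 - 24206/(42047 + 23907))) + U) = sqrt((74671 + (51497/118016 - 24206/(42047 + 23907))) - 85155) = sqrt((74671 + (51497*(1/118016) - 24206/65954)) - 85155) = sqrt((74671 + (51497/118016 - 24206*1/65954)) - 85155) = sqrt((74671 + (51497/118016 - 247/673)) - 85155) = sqrt((74671 + 5507529/79424768) - 85155) = sqrt(5930732358857/79424768 - 85155) = sqrt(-832683760183/79424768) = I*sqrt(258342634648056299)/4964048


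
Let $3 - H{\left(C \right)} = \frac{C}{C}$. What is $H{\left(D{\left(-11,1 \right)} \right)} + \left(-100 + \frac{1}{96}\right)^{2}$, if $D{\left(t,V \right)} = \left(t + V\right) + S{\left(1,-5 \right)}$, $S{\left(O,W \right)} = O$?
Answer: $\frac{92159233}{9216} \approx 9999.9$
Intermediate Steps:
$D{\left(t,V \right)} = 1 + V + t$ ($D{\left(t,V \right)} = \left(t + V\right) + 1 = \left(V + t\right) + 1 = 1 + V + t$)
$H{\left(C \right)} = 2$ ($H{\left(C \right)} = 3 - \frac{C}{C} = 3 - 1 = 2$)
$H{\left(D{\left(-11,1 \right)} \right)} + \left(-100 + \frac{1}{96}\right)^{2} = 2 + \left(-100 + \frac{1}{96}\right)^{2} = 2 + \left(- \frac{9599}{96}\right)^{2} = 2 + \frac{92140801}{9216} = \frac{92159233}{9216}$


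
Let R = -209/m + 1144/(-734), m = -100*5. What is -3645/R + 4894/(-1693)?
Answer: 1131351447982/354339821 ≈ 3192.8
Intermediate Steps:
m = -500
R = -209297/183500 (R = -209/(-500) + 1144/(-734) = -209*(-1/500) + 1144*(-1/734) = 209/500 - 572/367 = -209297/183500 ≈ -1.1406)
-3645/R + 4894/(-1693) = -3645/(-209297/183500) + 4894/(-1693) = -3645*(-183500/209297) + 4894*(-1/1693) = 668857500/209297 - 4894/1693 = 1131351447982/354339821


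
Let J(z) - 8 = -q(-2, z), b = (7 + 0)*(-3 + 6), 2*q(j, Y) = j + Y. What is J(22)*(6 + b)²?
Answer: -1458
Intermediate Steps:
q(j, Y) = Y/2 + j/2 (q(j, Y) = (j + Y)/2 = (Y + j)/2 = Y/2 + j/2)
b = 21 (b = 7*3 = 21)
J(z) = 9 - z/2 (J(z) = 8 - (z/2 + (½)*(-2)) = 8 - (z/2 - 1) = 8 - (-1 + z/2) = 8 + (1 - z/2) = 9 - z/2)
J(22)*(6 + b)² = (9 - ½*22)*(6 + 21)² = (9 - 11)*27² = -2*729 = -1458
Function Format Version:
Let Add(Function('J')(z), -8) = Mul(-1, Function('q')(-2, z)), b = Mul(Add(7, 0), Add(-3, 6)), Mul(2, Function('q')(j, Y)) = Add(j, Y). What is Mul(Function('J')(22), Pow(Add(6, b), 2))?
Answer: -1458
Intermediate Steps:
Function('q')(j, Y) = Add(Mul(Rational(1, 2), Y), Mul(Rational(1, 2), j)) (Function('q')(j, Y) = Mul(Rational(1, 2), Add(j, Y)) = Mul(Rational(1, 2), Add(Y, j)) = Add(Mul(Rational(1, 2), Y), Mul(Rational(1, 2), j)))
b = 21 (b = Mul(7, 3) = 21)
Function('J')(z) = Add(9, Mul(Rational(-1, 2), z)) (Function('J')(z) = Add(8, Mul(-1, Add(Mul(Rational(1, 2), z), Mul(Rational(1, 2), -2)))) = Add(8, Mul(-1, Add(Mul(Rational(1, 2), z), -1))) = Add(8, Mul(-1, Add(-1, Mul(Rational(1, 2), z)))) = Add(8, Add(1, Mul(Rational(-1, 2), z))) = Add(9, Mul(Rational(-1, 2), z)))
Mul(Function('J')(22), Pow(Add(6, b), 2)) = Mul(Add(9, Mul(Rational(-1, 2), 22)), Pow(Add(6, 21), 2)) = Mul(Add(9, -11), Pow(27, 2)) = Mul(-2, 729) = -1458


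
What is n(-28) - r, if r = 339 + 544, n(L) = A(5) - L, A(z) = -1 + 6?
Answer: -850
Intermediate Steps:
A(z) = 5
n(L) = 5 - L
r = 883
n(-28) - r = (5 - 1*(-28)) - 1*883 = (5 + 28) - 883 = 33 - 883 = -850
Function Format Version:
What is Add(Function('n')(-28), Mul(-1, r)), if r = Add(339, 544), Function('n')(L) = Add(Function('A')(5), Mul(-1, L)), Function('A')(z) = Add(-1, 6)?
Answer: -850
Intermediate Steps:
Function('A')(z) = 5
Function('n')(L) = Add(5, Mul(-1, L))
r = 883
Add(Function('n')(-28), Mul(-1, r)) = Add(Add(5, Mul(-1, -28)), Mul(-1, 883)) = Add(Add(5, 28), -883) = Add(33, -883) = -850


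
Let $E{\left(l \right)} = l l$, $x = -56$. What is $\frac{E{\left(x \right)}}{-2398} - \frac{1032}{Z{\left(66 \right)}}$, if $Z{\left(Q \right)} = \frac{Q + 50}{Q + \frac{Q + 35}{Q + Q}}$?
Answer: $- \frac{41397475}{69542} \approx -595.29$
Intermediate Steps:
$E{\left(l \right)} = l^{2}$
$Z{\left(Q \right)} = \frac{50 + Q}{Q + \frac{35 + Q}{2 Q}}$
$\frac{E{\left(x \right)}}{-2398} - \frac{1032}{Z{\left(66 \right)}} = \frac{\left(-56\right)^{2}}{-2398} - \frac{1032}{2 \cdot 66 \frac{1}{35 + 66 + 2 \cdot 66^{2}} \left(50 + 66\right)} = 3136 \left(- \frac{1}{2398}\right) - \frac{1032}{2 \cdot 66 \frac{1}{35 + 66 + 2 \cdot 4356} \cdot 116} = - \frac{1568}{1199} - \frac{1032}{2 \cdot 66 \frac{1}{35 + 66 + 8712} \cdot 116} = - \frac{1568}{1199} - \frac{1032}{2 \cdot 66 \cdot \frac{1}{8813} \cdot 116} = - \frac{1568}{1199} - \frac{1032}{\frac{15312}{8813}} = - \frac{1568}{1199} - \frac{378959}{638} = - \frac{41397475}{69542}$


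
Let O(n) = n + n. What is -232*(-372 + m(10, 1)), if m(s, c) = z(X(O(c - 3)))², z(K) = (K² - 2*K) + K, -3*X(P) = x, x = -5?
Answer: 6967424/81 ≈ 86018.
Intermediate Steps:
O(n) = 2*n
X(P) = 5/3 (X(P) = -⅓*(-5) = 5/3)
z(K) = K² - K
m(s, c) = 100/81 (m(s, c) = (5*(-1 + 5/3)/3)² = ((5/3)*(⅔))² = (10/9)² = 100/81)
-232*(-372 + m(10, 1)) = -232*(-372 + 100/81) = -232*(-30032/81) = 6967424/81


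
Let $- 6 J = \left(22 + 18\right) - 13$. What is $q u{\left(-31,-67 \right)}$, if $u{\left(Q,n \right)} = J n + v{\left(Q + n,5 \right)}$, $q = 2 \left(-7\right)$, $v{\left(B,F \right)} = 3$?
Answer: $-4263$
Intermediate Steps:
$J = - \frac{9}{2}$ ($J = - \frac{\left(22 + 18\right) - 13}{6} = - \frac{40 - 13}{6} = \left(- \frac{1}{6}\right) 27 = - \frac{9}{2} \approx -4.5$)
$q = -14$
$u{\left(Q,n \right)} = 3 - \frac{9 n}{2}$ ($u{\left(Q,n \right)} = - \frac{9 n}{2} + 3 = 3 - \frac{9 n}{2}$)
$q u{\left(-31,-67 \right)} = - 14 \left(3 - - \frac{603}{2}\right) = - 14 \left(3 + \frac{603}{2}\right) = \left(-14\right) \frac{609}{2} = -4263$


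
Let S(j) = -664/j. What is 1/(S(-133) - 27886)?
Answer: -133/3708174 ≈ -3.5867e-5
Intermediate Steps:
1/(S(-133) - 27886) = 1/(-664/(-133) - 27886) = 1/(-664*(-1/133) - 27886) = 1/(664/133 - 27886) = 1/(-3708174/133) = -133/3708174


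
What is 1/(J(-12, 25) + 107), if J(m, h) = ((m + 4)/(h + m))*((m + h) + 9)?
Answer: 13/1215 ≈ 0.010700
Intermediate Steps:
J(m, h) = (4 + m)*(9 + h + m)/(h + m) (J(m, h) = ((4 + m)/(h + m))*((h + m) + 9) = ((4 + m)/(h + m))*(9 + h + m) = (4 + m)*(9 + h + m)/(h + m))
1/(J(-12, 25) + 107) = 1/((36 + (-12)**2 + 4*25 + 13*(-12) + 25*(-12))/(25 - 12) + 107) = 1/((36 + 144 + 100 - 156 - 300)/13 + 107) = 1/((1/13)*(-176) + 107) = 1/(-176/13 + 107) = 1/(1215/13) = 13/1215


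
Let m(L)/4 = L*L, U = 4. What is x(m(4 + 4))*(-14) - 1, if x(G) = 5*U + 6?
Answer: -365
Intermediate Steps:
m(L) = 4*L**2 (m(L) = 4*(L*L) = 4*L**2)
x(G) = 26 (x(G) = 5*4 + 6 = 20 + 6 = 26)
x(m(4 + 4))*(-14) - 1 = 26*(-14) - 1 = -364 - 1 = -365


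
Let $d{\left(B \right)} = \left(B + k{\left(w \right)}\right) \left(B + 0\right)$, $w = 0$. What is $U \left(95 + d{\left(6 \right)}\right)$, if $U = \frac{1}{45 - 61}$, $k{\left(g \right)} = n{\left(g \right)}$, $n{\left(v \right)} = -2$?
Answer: $- \frac{119}{16} \approx -7.4375$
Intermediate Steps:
$k{\left(g \right)} = -2$
$U = - \frac{1}{16}$ ($U = \frac{1}{-16} = - \frac{1}{16} \approx -0.0625$)
$d{\left(B \right)} = B \left(-2 + B\right)$ ($d{\left(B \right)} = \left(B - 2\right) \left(B + 0\right) = \left(-2 + B\right) B = B \left(-2 + B\right)$)
$U \left(95 + d{\left(6 \right)}\right) = - \frac{95 + 6 \left(-2 + 6\right)}{16} = - \frac{95 + 6 \cdot 4}{16} = - \frac{95 + 24}{16} = \left(- \frac{1}{16}\right) 119 = - \frac{119}{16}$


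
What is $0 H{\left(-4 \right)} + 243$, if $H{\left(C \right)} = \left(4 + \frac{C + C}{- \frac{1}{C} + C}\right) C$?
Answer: $243$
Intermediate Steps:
$H{\left(C \right)} = C \left(4 + \frac{2 C}{C - \frac{1}{C}}\right)$ ($H{\left(C \right)} = \left(4 + \frac{2 C}{C - \frac{1}{C}}\right) C = C \left(4 + \frac{2 C}{C - \frac{1}{C}}\right)$)
$0 H{\left(-4 \right)} + 243 = 0 \frac{\left(-4\right) \left(-4\right) + 6 \left(-4\right)^{3}}{-1 + \left(-4\right)^{2}} + 243 = 0 \frac{16 + 6 \left(-64\right)}{-1 + 16} + 243 = 0 \frac{16 - 384}{15} + 243 = 0 \cdot \frac{1}{15} \left(-368\right) + 243 = 0 \left(- \frac{368}{15}\right) + 243 = 0 + 243 = 243$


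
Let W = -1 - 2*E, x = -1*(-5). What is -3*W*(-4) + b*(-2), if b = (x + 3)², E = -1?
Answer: -116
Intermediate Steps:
x = 5
W = 1 (W = -1 - 2*(-1) = -1 + 2 = 1)
b = 64 (b = (5 + 3)² = 8² = 64)
-3*W*(-4) + b*(-2) = -3*1*(-4) + 64*(-2) = -3*(-4) - 128 = 12 - 128 = -116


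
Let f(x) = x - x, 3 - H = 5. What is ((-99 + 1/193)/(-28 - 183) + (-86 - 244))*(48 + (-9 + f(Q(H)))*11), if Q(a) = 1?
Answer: 684393684/40723 ≈ 16806.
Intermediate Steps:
H = -2 (H = 3 - 1*5 = 3 - 5 = -2)
f(x) = 0
((-99 + 1/193)/(-28 - 183) + (-86 - 244))*(48 + (-9 + f(Q(H)))*11) = ((-99 + 1/193)/(-28 - 183) + (-86 - 244))*(48 + (-9 + 0)*11) = ((-99 + 1/193)/(-211) - 330)*(48 - 9*11) = (-19106/193*(-1/211) - 330)*(48 - 99) = (19106/40723 - 330)*(-51) = -13419484/40723*(-51) = 684393684/40723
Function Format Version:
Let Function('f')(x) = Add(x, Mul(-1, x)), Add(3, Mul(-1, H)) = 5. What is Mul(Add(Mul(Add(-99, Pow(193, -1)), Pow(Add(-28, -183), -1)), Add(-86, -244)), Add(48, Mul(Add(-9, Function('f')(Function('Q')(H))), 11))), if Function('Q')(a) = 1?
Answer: Rational(684393684, 40723) ≈ 16806.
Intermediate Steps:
H = -2 (H = Add(3, Mul(-1, 5)) = Add(3, -5) = -2)
Function('f')(x) = 0
Mul(Add(Mul(Add(-99, Pow(193, -1)), Pow(Add(-28, -183), -1)), Add(-86, -244)), Add(48, Mul(Add(-9, Function('f')(Function('Q')(H))), 11))) = Mul(Add(Mul(Add(-99, Pow(193, -1)), Pow(Add(-28, -183), -1)), Add(-86, -244)), Add(48, Mul(Add(-9, 0), 11))) = Mul(Add(Mul(Add(-99, Rational(1, 193)), Pow(-211, -1)), -330), Add(48, Mul(-9, 11))) = Mul(Add(Mul(Rational(-19106, 193), Rational(-1, 211)), -330), Add(48, -99)) = Mul(Add(Rational(19106, 40723), -330), -51) = Mul(Rational(-13419484, 40723), -51) = Rational(684393684, 40723)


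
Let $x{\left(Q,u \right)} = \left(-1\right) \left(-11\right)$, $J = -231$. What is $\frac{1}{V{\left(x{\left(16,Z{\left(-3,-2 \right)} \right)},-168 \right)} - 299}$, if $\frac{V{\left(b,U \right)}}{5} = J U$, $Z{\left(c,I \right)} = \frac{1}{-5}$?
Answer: $\frac{1}{193741} \approx 5.1615 \cdot 10^{-6}$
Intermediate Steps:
$Z{\left(c,I \right)} = - \frac{1}{5}$
$x{\left(Q,u \right)} = 11$
$V{\left(b,U \right)} = - 1155 U$ ($V{\left(b,U \right)} = 5 \left(- 231 U\right) = - 1155 U$)
$\frac{1}{V{\left(x{\left(16,Z{\left(-3,-2 \right)} \right)},-168 \right)} - 299} = \frac{1}{\left(-1155\right) \left(-168\right) - 299} = \frac{1}{194040 - 299} = \frac{1}{193741}$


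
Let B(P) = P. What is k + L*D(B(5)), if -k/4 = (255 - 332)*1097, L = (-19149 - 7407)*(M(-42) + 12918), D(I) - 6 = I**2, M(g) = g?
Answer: -10599648860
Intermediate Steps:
D(I) = 6 + I**2
L = -341935056 (L = (-19149 - 7407)*(-42 + 12918) = -26556*12876 = -341935056)
k = 337876 (k = -4*(255 - 332)*1097 = -(-308)*1097 = -4*(-84469) = 337876)
k + L*D(B(5)) = 337876 - 341935056*(6 + 5**2) = 337876 - 341935056*(6 + 25) = 337876 - 341935056*31 = 337876 - 10599986736 = -10599648860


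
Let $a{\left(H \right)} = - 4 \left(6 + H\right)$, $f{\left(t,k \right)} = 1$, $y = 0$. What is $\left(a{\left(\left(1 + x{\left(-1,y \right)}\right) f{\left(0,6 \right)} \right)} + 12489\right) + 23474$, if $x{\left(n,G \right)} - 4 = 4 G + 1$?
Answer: $35915$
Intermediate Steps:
$x{\left(n,G \right)} = 5 + 4 G$ ($x{\left(n,G \right)} = 4 + \left(4 G + 1\right) = 4 + \left(1 + 4 G\right) = 5 + 4 G$)
$a{\left(H \right)} = -24 - 4 H$
$\left(a{\left(\left(1 + x{\left(-1,y \right)}\right) f{\left(0,6 \right)} \right)} + 12489\right) + 23474 = \left(\left(-24 - 4 \left(1 + \left(5 + 4 \cdot 0\right)\right) 1\right) + 12489\right) + 23474 = \left(\left(-24 - 4 \left(1 + \left(5 + 0\right)\right) 1\right) + 12489\right) + 23474 = \left(\left(-24 - 4 \left(1 + 5\right) 1\right) + 12489\right) + 23474 = \left(\left(-24 - 4 \cdot 6 \cdot 1\right) + 12489\right) + 23474 = \left(\left(-24 - 24\right) + 12489\right) + 23474 = \left(-48 + 12489\right) + 23474 = 12441 + 23474 = 35915$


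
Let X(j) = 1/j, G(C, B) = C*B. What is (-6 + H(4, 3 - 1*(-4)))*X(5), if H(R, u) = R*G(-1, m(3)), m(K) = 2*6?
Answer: -54/5 ≈ -10.800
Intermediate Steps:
m(K) = 12
G(C, B) = B*C
H(R, u) = -12*R (H(R, u) = R*(12*(-1)) = R*(-12) = -12*R)
(-6 + H(4, 3 - 1*(-4)))*X(5) = (-6 - 12*4)/5 = (-6 - 48)*(1/5) = -54*1/5 = -54/5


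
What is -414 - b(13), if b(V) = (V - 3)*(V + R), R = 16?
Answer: -704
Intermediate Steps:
b(V) = (-3 + V)*(16 + V) (b(V) = (V - 3)*(V + 16) = (-3 + V)*(16 + V))
-414 - b(13) = -414 - (-48 + 13² + 13*13) = -414 - (-48 + 169 + 169) = -414 - 1*290 = -414 - 290 = -704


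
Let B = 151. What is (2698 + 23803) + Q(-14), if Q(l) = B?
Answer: 26652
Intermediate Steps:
Q(l) = 151
(2698 + 23803) + Q(-14) = (2698 + 23803) + 151 = 26501 + 151 = 26652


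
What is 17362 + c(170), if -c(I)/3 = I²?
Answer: -69338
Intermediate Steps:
c(I) = -3*I²
17362 + c(170) = 17362 - 3*170² = 17362 - 3*28900 = 17362 - 86700 = -69338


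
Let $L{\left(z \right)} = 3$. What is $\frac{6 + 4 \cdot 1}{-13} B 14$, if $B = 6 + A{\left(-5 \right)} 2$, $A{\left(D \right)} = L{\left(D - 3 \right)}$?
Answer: $- \frac{1680}{13} \approx -129.23$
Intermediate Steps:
$A{\left(D \right)} = 3$
$B = 12$ ($B = 6 + 3 \cdot 2 = 6 + 6 = 12$)
$\frac{6 + 4 \cdot 1}{-13} B 14 = \frac{6 + 4 \cdot 1}{-13} \cdot 12 \cdot 14 = \left(6 + 4\right) \left(- \frac{1}{13}\right) 12 \cdot 14 = 10 \left(- \frac{1}{13}\right) 12 \cdot 14 = \left(- \frac{10}{13}\right) 12 \cdot 14 = \left(- \frac{120}{13}\right) 14 = - \frac{1680}{13}$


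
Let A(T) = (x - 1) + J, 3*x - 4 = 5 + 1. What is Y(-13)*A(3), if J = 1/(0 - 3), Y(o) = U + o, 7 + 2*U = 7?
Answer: -26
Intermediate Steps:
U = 0 (U = -7/2 + (½)*7 = -7/2 + 7/2 = 0)
x = 10/3 (x = 4/3 + (5 + 1)/3 = 4/3 + (⅓)*6 = 4/3 + 2 = 10/3 ≈ 3.3333)
Y(o) = o (Y(o) = 0 + o = o)
J = -⅓ (J = 1/(-3) = -⅓ ≈ -0.33333)
A(T) = 2 (A(T) = (10/3 - 1) - ⅓ = 7/3 - ⅓ = 2)
Y(-13)*A(3) = -13*2 = -26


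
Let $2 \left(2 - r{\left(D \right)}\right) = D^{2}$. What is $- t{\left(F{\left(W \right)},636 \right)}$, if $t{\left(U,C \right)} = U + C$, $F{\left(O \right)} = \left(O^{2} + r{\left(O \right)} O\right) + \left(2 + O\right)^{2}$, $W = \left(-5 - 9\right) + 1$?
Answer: $- \frac{3997}{2} \approx -1998.5$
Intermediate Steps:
$r{\left(D \right)} = 2 - \frac{D^{2}}{2}$
$W = -13$ ($W = -14 + 1 = -13$)
$F{\left(O \right)} = O^{2} + \left(2 + O\right)^{2} + O \left(2 - \frac{O^{2}}{2}\right)$ ($F{\left(O \right)} = \left(O^{2} + \left(2 - \frac{O^{2}}{2}\right) O\right) + \left(2 + O\right)^{2} = \left(O^{2} + O \left(2 - \frac{O^{2}}{2}\right)\right) + \left(2 + O\right)^{2} = O^{2} + \left(2 + O\right)^{2} + O \left(2 - \frac{O^{2}}{2}\right)$)
$t{\left(U,C \right)} = C + U$
$- t{\left(F{\left(W \right)},636 \right)} = - (636 + \left(4 + 2 \left(-13\right)^{2} + 6 \left(-13\right) - \frac{\left(-13\right)^{3}}{2}\right)) = - (636 + \left(4 + 2 \cdot 169 - 78 - - \frac{2197}{2}\right)) = - (636 + \left(4 + 338 - 78 + \frac{2197}{2}\right)) = - (636 + \frac{2725}{2}) = \left(-1\right) \frac{3997}{2} = - \frac{3997}{2}$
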